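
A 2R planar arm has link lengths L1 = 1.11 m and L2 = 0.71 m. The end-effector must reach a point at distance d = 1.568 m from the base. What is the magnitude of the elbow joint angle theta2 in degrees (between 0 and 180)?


cos(th2) = (d^2 - L1^2 - L2^2)/(2*L1*L2) = (1.568^2 - 1.11^2 - 0.71^2)/(2*1.11*0.71) = 0.45833270
th2 = acos(0.45833270) = 62.7204 deg

62.7204 degrees


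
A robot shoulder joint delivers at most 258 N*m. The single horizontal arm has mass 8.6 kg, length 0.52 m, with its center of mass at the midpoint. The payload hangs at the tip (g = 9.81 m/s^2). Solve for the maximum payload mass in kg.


tau_arm = m_arm*g*(L/2) = 8.6*9.81*0.52/2 = 21.9352 N*m
tau_payload = tau_max - tau_arm = 258 - 21.9352 = 236.0648
m_payload = tau_payload / (g*L) = 236.0648 / (9.81*0.52) = 46.2763

46.2763 kg


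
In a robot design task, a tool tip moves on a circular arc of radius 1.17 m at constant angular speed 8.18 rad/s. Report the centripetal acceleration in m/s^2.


a_c = omega^2 * r = 8.18^2 * 1.17 = 78.2875

78.2875 m/s^2


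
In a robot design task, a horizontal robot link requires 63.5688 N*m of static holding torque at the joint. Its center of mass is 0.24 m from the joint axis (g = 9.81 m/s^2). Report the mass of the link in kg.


m = tau / (g*L) = 63.5688 / (9.81 * 0.24) = 27.0000

27.0000 kg


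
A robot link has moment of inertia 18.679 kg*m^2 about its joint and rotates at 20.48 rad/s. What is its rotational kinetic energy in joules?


KE = (1/2)*I*omega^2 = 0.5*18.679*20.48^2 = 3917.2702

3917.2702 J


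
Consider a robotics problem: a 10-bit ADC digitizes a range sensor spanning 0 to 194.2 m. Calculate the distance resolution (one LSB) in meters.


res = range / 2^n = 194.2/2^10 = 194.2/1024 = 0.1896

0.1896 m


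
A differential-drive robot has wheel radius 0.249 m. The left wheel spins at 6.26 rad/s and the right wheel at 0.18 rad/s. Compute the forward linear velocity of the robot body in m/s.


v = r*(wR + wL)/2 = 0.249*(0.18 + 6.26)/2 = 0.8018

0.8018 m/s


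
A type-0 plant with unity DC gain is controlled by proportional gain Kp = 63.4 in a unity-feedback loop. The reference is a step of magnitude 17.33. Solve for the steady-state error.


e_ss = R/(1 + Kp) = 17.33/(1 + 63.4) = 17.33/64.4000 = 0.2691

0.2691


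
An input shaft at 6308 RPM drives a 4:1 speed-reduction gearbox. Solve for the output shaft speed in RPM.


omega_out = omega_in / N = 6308 / 4 = 1577.0000

1577.0000 RPM


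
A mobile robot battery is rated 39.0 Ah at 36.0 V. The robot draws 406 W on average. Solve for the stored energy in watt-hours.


E = capacity * V = 39.0*36.0 = 1404.0000

1404.0000 Wh


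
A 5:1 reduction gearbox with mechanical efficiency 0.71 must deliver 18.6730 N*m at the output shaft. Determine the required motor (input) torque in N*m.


tau_in = tau_out / (N * eta) = 18.6730 / (5 * 0.71) = 5.2600

5.2600 N*m


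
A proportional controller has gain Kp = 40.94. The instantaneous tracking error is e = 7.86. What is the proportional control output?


u_P = Kp * e = 40.94 * 7.86 = 321.7884

321.7884


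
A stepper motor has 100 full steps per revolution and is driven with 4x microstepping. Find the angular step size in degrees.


step = 360/(100*4) = 360/400 = 0.9000

0.9000 degrees


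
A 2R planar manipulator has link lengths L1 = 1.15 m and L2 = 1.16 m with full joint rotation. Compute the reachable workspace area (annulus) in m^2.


r_max = L1 + L2 = 2.3100, r_min = |L1 - L2| = 0.0100
A = pi*(r_max^2 - r_min^2) = pi*(5.3361 - 0.0001) = 16.7635

16.7635 m^2


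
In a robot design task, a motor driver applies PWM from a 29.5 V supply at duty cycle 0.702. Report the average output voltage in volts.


V_avg = V_supply * D = 29.5*0.702 = 20.7090

20.7090 V


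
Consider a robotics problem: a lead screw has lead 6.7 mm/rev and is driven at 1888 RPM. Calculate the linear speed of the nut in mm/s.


v = lead * (RPM/60) = 6.7*1888/60 = 210.8267

210.8267 mm/s


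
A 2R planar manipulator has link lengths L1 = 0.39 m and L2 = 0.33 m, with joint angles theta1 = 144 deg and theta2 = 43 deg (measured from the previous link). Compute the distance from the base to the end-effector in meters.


x = L1*cos(th1) + L2*cos(th1+th2) = -0.643057
y = L1*sin(th1) + L2*sin(th1+th2) = 0.189019
d = sqrt(x^2 + y^2) = sqrt(0.413522 + 0.035728) = 0.6703

0.6703 m


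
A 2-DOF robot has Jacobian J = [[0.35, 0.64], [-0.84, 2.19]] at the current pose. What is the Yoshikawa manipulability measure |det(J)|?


det(J) = 0.35*2.19 - (0.64)*(-0.84) = 1.3041
|det(J)| = 1.3041

1.3041


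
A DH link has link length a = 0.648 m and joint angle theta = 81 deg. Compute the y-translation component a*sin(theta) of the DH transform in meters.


a*sin(theta) = 0.648*sin(81 deg) = 0.6400

0.6400 m


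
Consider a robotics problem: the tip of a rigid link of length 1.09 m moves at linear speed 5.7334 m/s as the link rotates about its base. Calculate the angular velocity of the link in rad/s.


omega = v / L = 5.7334 / 1.09 = 5.2600

5.2600 rad/s


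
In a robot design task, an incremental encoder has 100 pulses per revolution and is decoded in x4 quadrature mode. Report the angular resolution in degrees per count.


resolution = 360 / (PPR * 4) = 360 / 400 = 0.9000

0.9000 degrees


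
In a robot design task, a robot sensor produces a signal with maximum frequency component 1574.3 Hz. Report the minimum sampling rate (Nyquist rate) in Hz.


f_s,min = 2*f_max = 2*1574.3 = 3148.6000

3148.6000 Hz


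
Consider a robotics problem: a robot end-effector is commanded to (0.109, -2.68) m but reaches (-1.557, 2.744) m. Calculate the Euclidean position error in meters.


dx = -1.557 - (0.109) = -1.6660, dy = 2.744 - (-2.68) = 5.4240
err = sqrt(2.775556 + 29.419776) = 5.6741

5.6741 m


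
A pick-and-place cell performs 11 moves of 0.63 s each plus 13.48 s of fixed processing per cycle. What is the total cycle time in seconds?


T = 11*0.63 + 13.48 = 20.4100

20.4100 s


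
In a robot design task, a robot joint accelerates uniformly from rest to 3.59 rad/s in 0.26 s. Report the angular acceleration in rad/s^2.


alpha = delta_omega / t = 3.59 / 0.26 = 13.8077

13.8077 rad/s^2


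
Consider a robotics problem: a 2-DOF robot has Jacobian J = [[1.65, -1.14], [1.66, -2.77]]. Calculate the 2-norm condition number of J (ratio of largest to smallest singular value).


JJ^T eigenvalues: trace(JJ^T) = 14.4506, det(JJ^T) = det(J)^2 = 7.17221961
s_max^2 = (14.4506 + sqrt(180.13096192))/2 = 13.93594382
s_min^2 = (14.4506 - sqrt(180.13096192))/2 = 0.51465618
kappa = s_max/s_min = sqrt(13.93594382/0.51465618) = 5.2037

5.2037


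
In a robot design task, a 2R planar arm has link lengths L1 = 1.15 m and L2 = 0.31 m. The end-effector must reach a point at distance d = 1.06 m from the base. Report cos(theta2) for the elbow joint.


cos(th2) = (d^2 - L1^2 - L2^2)/(2*L1*L2) = (1.06^2 - 1.15^2 - 0.31^2)/(2*1.15*0.31) = -0.4137

-0.4137


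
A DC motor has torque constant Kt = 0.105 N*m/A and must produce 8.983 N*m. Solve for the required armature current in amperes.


I = tau / Kt = 8.983/0.105 = 85.5524

85.5524 A


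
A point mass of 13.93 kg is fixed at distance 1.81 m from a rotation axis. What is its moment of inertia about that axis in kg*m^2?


I = m*r^2 = 13.93*1.81^2 = 45.6361

45.6361 kg*m^2


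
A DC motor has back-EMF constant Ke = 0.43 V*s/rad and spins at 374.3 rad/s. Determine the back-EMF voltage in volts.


V_emf = Ke * omega = 0.43*374.3 = 160.9490

160.9490 V


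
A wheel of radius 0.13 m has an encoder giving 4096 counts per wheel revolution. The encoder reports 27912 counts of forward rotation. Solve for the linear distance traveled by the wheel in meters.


revs = 27912/4096 = 6.814453
d = revs * 2*pi*r = 6.814453 * 2*pi*0.13 = 5.5661

5.5661 m


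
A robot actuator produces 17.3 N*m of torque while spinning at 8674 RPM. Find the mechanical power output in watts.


omega = 8674 * 2*pi/60 = 908.339156 rad/s
P = tau * omega = 17.3 * 908.339156 = 15714.2674

15714.2674 W


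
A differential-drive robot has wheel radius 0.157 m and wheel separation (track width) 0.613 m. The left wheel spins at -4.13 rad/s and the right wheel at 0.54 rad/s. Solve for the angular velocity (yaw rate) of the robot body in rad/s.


omega = r*(wR - wL)/L = 0.157*(0.54 - (-4.13))/0.613 = 1.1961

1.1961 rad/s


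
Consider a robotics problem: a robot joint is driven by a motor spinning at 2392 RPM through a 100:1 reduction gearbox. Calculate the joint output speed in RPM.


omega_joint = omega_motor / N = 2392 / 100 = 23.9200

23.9200 RPM


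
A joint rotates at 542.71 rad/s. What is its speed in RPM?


RPM = 542.71 * 60/(2*pi) = 5182.4987

5182.4987 RPM


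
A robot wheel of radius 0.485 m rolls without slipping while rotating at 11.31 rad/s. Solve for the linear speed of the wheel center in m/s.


v = omega * r = 11.31 * 0.485 = 5.4854

5.4854 m/s


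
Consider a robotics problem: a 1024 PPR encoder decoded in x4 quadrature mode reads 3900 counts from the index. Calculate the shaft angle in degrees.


angle = counts * 360 / (PPR*4) = 3900 * 360 / 4096 = 342.7734

342.7734 degrees


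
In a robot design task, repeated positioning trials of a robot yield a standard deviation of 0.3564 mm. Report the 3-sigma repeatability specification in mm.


repeatability = 3*sigma = 3*0.3564 = 1.0692

1.0692 mm


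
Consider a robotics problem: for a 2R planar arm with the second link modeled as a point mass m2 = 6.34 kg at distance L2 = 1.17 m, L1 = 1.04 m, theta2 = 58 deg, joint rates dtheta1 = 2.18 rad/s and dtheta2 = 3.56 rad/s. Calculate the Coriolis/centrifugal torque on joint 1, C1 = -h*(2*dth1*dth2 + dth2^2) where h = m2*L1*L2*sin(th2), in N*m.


h = m2*L1*L2*sin(th2) = 6.34*1.04*1.17*sin(58 deg) = 6.542277
C1 = -h*(2*2.18*3.56 + 3.56^2) = -6.542277*28.1952 = -184.4608

-184.4608 N*m


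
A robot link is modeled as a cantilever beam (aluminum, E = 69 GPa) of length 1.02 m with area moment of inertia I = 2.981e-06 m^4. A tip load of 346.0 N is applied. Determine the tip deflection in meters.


delta = F*L^3/(3*E*I) = 346.0*1.02^3/(3*6.900e+10*2.981e-06)
      = 367.177968/617067 = 5.9504e-04

5.9504e-04 m


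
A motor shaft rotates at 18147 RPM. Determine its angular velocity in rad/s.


omega = 18147 * 2*pi/60 = 1900.3494

1900.3494 rad/s


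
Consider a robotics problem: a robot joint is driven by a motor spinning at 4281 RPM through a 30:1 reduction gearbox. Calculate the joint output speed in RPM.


omega_joint = omega_motor / N = 4281 / 30 = 142.7000

142.7000 RPM


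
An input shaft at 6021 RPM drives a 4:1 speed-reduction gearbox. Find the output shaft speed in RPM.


omega_out = omega_in / N = 6021 / 4 = 1505.2500

1505.2500 RPM


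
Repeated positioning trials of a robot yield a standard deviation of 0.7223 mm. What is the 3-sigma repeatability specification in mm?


repeatability = 3*sigma = 3*0.7223 = 2.1669

2.1669 mm


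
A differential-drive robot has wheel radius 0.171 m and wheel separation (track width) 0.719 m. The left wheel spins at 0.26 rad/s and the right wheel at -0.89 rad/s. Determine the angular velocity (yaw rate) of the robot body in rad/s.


omega = r*(wR - wL)/L = 0.171*(-0.89 - (0.26))/0.719 = -0.2735

-0.2735 rad/s


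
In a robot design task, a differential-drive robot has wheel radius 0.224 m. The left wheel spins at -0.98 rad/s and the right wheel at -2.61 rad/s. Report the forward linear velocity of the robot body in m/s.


v = r*(wR + wL)/2 = 0.224*(-2.61 + -0.98)/2 = -0.4021

-0.4021 m/s


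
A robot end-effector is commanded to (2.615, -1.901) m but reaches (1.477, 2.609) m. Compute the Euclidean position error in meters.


dx = 1.477 - (2.615) = -1.1380, dy = 2.609 - (-1.901) = 4.5100
err = sqrt(1.295044 + 20.340100) = 4.6514

4.6514 m


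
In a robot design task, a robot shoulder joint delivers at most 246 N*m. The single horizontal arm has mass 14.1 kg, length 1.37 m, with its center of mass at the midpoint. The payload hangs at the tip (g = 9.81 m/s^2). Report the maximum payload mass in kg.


tau_arm = m_arm*g*(L/2) = 14.1*9.81*1.37/2 = 94.7499 N*m
tau_payload = tau_max - tau_arm = 246 - 94.7499 = 151.2501
m_payload = tau_payload / (g*L) = 151.2501 / (9.81*1.37) = 11.2540

11.2540 kg


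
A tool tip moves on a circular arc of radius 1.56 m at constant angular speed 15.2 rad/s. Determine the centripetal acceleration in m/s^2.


a_c = omega^2 * r = 15.2^2 * 1.56 = 360.4224

360.4224 m/s^2


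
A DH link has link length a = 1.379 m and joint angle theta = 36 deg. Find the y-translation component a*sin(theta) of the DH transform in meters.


a*sin(theta) = 1.379*sin(36 deg) = 0.8106

0.8106 m


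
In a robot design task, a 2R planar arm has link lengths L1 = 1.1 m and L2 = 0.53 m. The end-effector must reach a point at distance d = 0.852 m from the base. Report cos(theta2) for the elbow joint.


cos(th2) = (d^2 - L1^2 - L2^2)/(2*L1*L2) = (0.852^2 - 1.1^2 - 0.53^2)/(2*1.1*0.53) = -0.6561

-0.6561


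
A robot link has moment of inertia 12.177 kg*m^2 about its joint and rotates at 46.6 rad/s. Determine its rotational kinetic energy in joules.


KE = (1/2)*I*omega^2 = 0.5*12.177*46.6^2 = 13221.5431

13221.5431 J


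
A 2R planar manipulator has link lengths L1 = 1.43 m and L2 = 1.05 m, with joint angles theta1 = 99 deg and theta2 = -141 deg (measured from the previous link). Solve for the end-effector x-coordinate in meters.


x = L1*cos(th1) + L2*cos(th1+th2) = 1.43*cos(99 deg) + 1.05*cos(-42 deg) = 0.5566

0.5566 m


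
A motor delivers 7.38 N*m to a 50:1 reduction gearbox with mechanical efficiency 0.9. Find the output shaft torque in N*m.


tau_out = tau_in * N * eta = 7.38 * 50 * 0.9 = 332.1000

332.1000 N*m


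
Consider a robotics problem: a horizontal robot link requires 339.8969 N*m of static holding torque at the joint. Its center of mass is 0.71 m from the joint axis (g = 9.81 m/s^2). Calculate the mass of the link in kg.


m = tau / (g*L) = 339.8969 / (9.81 * 0.71) = 48.8000

48.8000 kg


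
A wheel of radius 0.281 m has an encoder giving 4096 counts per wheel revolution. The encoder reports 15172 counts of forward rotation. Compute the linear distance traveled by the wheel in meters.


revs = 15172/4096 = 3.704102
d = revs * 2*pi*r = 3.704102 * 2*pi*0.281 = 6.5399

6.5399 m


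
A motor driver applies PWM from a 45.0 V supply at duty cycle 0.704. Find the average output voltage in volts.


V_avg = V_supply * D = 45.0*0.704 = 31.6800

31.6800 V


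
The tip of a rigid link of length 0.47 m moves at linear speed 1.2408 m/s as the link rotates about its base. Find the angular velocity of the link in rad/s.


omega = v / L = 1.2408 / 0.47 = 2.6400

2.6400 rad/s


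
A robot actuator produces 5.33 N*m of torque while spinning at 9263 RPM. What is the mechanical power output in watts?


omega = 9263 * 2*pi/60 = 970.019092 rad/s
P = tau * omega = 5.33 * 970.019092 = 5170.2018

5170.2018 W


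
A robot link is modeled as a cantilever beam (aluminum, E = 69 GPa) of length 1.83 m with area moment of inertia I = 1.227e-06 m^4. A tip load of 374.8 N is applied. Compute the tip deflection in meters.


delta = F*L^3/(3*E*I) = 374.8*1.83^3/(3*6.900e+10*1.227e-06)
      = 2296.9569276/253989 = 0.0090

0.0090 m


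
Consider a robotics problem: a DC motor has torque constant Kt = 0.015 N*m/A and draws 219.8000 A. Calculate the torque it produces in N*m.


tau = Kt * I = 0.015*219.8000 = 3.2970

3.2970 N*m


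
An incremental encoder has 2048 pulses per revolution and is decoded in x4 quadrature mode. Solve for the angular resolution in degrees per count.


resolution = 360 / (PPR * 4) = 360 / 8192 = 0.0439

0.0439 degrees


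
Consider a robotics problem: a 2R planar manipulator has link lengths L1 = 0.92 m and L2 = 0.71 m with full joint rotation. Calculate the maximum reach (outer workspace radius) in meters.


r_max = L1 + L2 = 0.92 + 0.71 = 1.6300

1.6300 m


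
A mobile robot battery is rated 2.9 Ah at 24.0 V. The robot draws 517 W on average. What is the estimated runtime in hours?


E = 2.9*24.0 = 69.6000 Wh
t = E/P = 69.6000/517 = 0.1346

0.1346 hours


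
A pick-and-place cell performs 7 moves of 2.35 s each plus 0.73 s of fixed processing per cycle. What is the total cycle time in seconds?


T = 7*2.35 + 0.73 = 17.1800

17.1800 s


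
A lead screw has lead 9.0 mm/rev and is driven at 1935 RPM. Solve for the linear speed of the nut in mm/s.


v = lead * (RPM/60) = 9.0*1935/60 = 290.2500

290.2500 mm/s


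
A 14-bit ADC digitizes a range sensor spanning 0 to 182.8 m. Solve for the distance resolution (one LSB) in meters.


res = range / 2^n = 182.8/2^14 = 182.8/16384 = 0.0112

0.0112 m


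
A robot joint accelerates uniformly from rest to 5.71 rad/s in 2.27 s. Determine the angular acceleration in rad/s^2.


alpha = delta_omega / t = 5.71 / 2.27 = 2.5154

2.5154 rad/s^2


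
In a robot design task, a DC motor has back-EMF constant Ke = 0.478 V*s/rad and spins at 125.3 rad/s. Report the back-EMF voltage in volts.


V_emf = Ke * omega = 0.478*125.3 = 59.8934

59.8934 V


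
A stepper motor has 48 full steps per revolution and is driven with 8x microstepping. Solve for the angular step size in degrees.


step = 360/(48*8) = 360/384 = 0.9375

0.9375 degrees


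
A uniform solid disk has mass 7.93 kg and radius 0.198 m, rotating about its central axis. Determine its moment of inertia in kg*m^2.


I = (1/2)*m*R^2 = 0.5*7.93*0.198^2 = 0.1554

0.1554 kg*m^2


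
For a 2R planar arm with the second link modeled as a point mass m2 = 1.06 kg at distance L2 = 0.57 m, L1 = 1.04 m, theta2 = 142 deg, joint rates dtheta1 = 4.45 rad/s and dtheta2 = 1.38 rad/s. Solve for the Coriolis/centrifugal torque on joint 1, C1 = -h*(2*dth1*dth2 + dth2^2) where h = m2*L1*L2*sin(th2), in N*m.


h = m2*L1*L2*sin(th2) = 1.06*1.04*0.57*sin(142 deg) = 0.386862
C1 = -h*(2*4.45*1.38 + 1.38^2) = -0.386862*14.1864 = -5.4882

-5.4882 N*m


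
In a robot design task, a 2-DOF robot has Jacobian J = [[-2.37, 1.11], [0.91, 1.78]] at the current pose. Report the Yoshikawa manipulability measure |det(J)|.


det(J) = -2.37*1.78 - (1.11)*(0.91) = -5.2287
|det(J)| = 5.2287

5.2287


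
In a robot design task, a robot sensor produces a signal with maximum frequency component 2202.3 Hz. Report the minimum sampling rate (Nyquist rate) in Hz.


f_s,min = 2*f_max = 2*2202.3 = 4404.6000

4404.6000 Hz


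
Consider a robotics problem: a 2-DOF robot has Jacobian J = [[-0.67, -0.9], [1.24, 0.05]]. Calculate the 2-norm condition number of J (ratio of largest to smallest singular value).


JJ^T eigenvalues: trace(JJ^T) = 2.7990, det(JJ^T) = det(J)^2 = 1.17180625
s_max^2 = (2.7990 + sqrt(3.14717600))/2 = 2.28651409
s_min^2 = (2.7990 - sqrt(3.14717600))/2 = 0.51248591
kappa = s_max/s_min = sqrt(2.28651409/0.51248591) = 2.1123

2.1123


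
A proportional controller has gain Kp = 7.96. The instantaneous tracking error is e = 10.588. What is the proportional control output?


u_P = Kp * e = 7.96 * 10.588 = 84.2805

84.2805


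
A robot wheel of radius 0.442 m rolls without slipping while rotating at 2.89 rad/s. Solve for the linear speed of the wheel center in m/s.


v = omega * r = 2.89 * 0.442 = 1.2774

1.2774 m/s


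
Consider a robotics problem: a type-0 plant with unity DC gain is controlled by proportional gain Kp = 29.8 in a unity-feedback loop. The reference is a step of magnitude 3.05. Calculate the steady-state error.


e_ss = R/(1 + Kp) = 3.05/(1 + 29.8) = 3.05/30.8000 = 0.0990

0.0990


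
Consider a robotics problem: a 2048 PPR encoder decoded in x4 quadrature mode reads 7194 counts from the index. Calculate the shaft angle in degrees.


angle = counts * 360 / (PPR*4) = 7194 * 360 / 8192 = 316.1426

316.1426 degrees


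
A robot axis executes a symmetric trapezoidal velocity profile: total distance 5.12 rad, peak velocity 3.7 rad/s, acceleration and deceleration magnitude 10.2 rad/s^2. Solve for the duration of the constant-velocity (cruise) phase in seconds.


t_acc = v/a = 0.362745 s, d_acc = v^2/(2a) = 0.671078 rad each
d_cruise = 5.12 - 2*0.671078 = 3.777844 rad
t_cruise = d_cruise/v = 3.777844/3.7 = 1.0210

1.0210 s


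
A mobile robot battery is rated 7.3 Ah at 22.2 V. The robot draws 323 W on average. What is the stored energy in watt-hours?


E = capacity * V = 7.3*22.2 = 162.0600

162.0600 Wh


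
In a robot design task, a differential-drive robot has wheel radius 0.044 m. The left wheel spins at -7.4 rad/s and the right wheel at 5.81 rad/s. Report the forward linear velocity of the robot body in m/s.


v = r*(wR + wL)/2 = 0.044*(5.81 + -7.4)/2 = -0.0350

-0.0350 m/s


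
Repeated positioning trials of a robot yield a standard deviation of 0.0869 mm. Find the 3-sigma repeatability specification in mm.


repeatability = 3*sigma = 3*0.0869 = 0.2607

0.2607 mm


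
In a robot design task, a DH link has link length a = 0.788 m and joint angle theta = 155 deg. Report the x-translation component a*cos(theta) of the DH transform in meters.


a*cos(theta) = 0.788*cos(155 deg) = -0.7142

-0.7142 m


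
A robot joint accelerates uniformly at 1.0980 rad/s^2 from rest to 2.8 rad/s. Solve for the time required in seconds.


t = delta_omega / alpha = 2.8 / 1.0980 = 2.5501

2.5501 s


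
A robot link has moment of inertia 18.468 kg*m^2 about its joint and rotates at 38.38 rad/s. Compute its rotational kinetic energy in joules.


KE = (1/2)*I*omega^2 = 0.5*18.468*38.38^2 = 13601.9073

13601.9073 J


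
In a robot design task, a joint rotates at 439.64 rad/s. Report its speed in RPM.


RPM = 439.64 * 60/(2*pi) = 4198.2528

4198.2528 RPM


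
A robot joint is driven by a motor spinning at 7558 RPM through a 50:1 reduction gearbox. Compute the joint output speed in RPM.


omega_joint = omega_motor / N = 7558 / 50 = 151.1600

151.1600 RPM


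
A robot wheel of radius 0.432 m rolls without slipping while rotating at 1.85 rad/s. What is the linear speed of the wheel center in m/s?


v = omega * r = 1.85 * 0.432 = 0.7992

0.7992 m/s


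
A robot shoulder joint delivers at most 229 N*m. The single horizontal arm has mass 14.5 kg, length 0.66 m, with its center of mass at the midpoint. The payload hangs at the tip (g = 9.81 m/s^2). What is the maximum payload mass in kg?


tau_arm = m_arm*g*(L/2) = 14.5*9.81*0.66/2 = 46.9409 N*m
tau_payload = tau_max - tau_arm = 229 - 46.9409 = 182.0591
m_payload = tau_payload / (g*L) = 182.0591 / (9.81*0.66) = 28.1190

28.1190 kg


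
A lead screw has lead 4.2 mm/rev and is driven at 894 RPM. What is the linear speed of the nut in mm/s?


v = lead * (RPM/60) = 4.2*894/60 = 62.5800

62.5800 mm/s


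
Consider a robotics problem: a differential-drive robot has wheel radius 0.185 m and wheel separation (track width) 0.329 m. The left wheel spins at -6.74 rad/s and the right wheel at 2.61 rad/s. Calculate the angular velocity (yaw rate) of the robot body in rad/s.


omega = r*(wR - wL)/L = 0.185*(2.61 - (-6.74))/0.329 = 5.2576

5.2576 rad/s


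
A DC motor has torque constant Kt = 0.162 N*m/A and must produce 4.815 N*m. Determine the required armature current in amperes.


I = tau / Kt = 4.815/0.162 = 29.7222

29.7222 A


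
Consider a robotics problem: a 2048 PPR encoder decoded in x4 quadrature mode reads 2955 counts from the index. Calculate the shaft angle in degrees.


angle = counts * 360 / (PPR*4) = 2955 * 360 / 8192 = 129.8584

129.8584 degrees


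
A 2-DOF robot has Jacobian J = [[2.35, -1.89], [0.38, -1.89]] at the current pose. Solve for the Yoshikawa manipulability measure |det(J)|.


det(J) = 2.35*-1.89 - (-1.89)*(0.38) = -3.7233
|det(J)| = 3.7233

3.7233


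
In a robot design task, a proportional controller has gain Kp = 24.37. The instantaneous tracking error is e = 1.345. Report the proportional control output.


u_P = Kp * e = 24.37 * 1.345 = 32.7777

32.7777


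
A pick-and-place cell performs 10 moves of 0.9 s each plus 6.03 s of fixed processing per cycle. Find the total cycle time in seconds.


T = 10*0.9 + 6.03 = 15.0300

15.0300 s


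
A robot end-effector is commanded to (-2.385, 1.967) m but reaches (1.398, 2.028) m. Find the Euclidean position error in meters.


dx = 1.398 - (-2.385) = 3.7830, dy = 2.028 - (1.967) = 0.0610
err = sqrt(14.311089 + 0.003721) = 3.7835

3.7835 m


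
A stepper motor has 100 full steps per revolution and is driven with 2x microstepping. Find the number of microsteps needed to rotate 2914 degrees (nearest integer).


step_size = 360/(100*2) = 360/200 = 1.800000 deg
n = 2914/(360/200) = 2914*200/360 = 1618.8889 -> 1619

1619 steps


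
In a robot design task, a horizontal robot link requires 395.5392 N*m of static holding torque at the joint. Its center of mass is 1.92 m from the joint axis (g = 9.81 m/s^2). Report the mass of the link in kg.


m = tau / (g*L) = 395.5392 / (9.81 * 1.92) = 21.0000

21.0000 kg


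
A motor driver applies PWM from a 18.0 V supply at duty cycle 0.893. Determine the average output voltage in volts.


V_avg = V_supply * D = 18.0*0.893 = 16.0740

16.0740 V


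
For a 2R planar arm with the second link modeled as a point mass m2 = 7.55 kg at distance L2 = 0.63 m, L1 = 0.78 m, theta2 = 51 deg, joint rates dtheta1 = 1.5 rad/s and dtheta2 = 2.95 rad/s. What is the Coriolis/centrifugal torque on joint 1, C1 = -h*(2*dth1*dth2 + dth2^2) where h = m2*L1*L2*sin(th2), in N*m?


h = m2*L1*L2*sin(th2) = 7.55*0.78*0.63*sin(51 deg) = 2.883266
C1 = -h*(2*1.5*2.95 + 2.95^2) = -2.883266*17.5525 = -50.6085

-50.6085 N*m


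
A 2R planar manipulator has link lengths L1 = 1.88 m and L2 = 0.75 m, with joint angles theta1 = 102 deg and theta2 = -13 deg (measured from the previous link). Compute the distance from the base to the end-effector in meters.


x = L1*cos(th1) + L2*cos(th1+th2) = -0.377785
y = L1*sin(th1) + L2*sin(th1+th2) = 2.588803
d = sqrt(x^2 + y^2) = sqrt(0.142722 + 6.701901) = 2.6162

2.6162 m


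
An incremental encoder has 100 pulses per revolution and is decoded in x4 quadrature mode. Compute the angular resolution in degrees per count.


resolution = 360 / (PPR * 4) = 360 / 400 = 0.9000

0.9000 degrees


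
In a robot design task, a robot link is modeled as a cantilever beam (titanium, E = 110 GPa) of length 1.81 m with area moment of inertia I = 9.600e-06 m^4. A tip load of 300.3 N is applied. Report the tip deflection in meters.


delta = F*L^3/(3*E*I) = 300.3*1.81^3/(3*1.100e+11*9.600e-06)
      = 1780.7012223/3168000 = 5.6209e-04

5.6209e-04 m


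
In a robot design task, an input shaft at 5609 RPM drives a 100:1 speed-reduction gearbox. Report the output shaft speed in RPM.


omega_out = omega_in / N = 5609 / 100 = 56.0900

56.0900 RPM


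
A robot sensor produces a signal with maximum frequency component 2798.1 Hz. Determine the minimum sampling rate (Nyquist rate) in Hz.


f_s,min = 2*f_max = 2*2798.1 = 5596.2000

5596.2000 Hz


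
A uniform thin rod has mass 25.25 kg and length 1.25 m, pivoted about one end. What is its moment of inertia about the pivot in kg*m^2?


I = (1/3)*m*L^2 = (1/3)*25.25*1.25^2 = 13.1510

13.1510 kg*m^2


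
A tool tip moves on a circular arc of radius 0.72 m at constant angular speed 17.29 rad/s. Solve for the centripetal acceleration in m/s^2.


a_c = omega^2 * r = 17.29^2 * 0.72 = 215.2398

215.2398 m/s^2


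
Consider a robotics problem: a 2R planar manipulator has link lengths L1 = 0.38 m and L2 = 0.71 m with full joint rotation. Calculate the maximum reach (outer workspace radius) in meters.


r_max = L1 + L2 = 0.38 + 0.71 = 1.0900

1.0900 m


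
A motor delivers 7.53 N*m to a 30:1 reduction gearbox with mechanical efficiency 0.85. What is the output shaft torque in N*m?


tau_out = tau_in * N * eta = 7.53 * 30 * 0.85 = 192.0150

192.0150 N*m


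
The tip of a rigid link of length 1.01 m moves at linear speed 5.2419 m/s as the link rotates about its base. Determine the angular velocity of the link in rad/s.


omega = v / L = 5.2419 / 1.01 = 5.1900

5.1900 rad/s


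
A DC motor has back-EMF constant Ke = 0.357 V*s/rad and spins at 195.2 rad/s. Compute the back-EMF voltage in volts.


V_emf = Ke * omega = 0.357*195.2 = 69.6864

69.6864 V


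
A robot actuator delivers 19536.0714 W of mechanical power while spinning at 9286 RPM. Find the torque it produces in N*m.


omega = 9286 * 2*pi/60 = 972.427646 rad/s
tau = P / omega = 19536.0714 / 972.427646 = 20.0900

20.0900 N*m


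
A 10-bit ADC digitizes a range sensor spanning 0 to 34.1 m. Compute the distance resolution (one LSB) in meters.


res = range / 2^n = 34.1/2^10 = 34.1/1024 = 0.0333

0.0333 m


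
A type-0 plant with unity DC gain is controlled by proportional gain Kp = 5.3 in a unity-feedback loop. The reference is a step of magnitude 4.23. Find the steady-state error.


e_ss = R/(1 + Kp) = 4.23/(1 + 5.3) = 4.23/6.3000 = 0.6714

0.6714


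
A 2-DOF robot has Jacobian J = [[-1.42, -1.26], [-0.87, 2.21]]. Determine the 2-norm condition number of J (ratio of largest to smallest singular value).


JJ^T eigenvalues: trace(JJ^T) = 9.2450, det(JJ^T) = det(J)^2 = 17.93014336
s_max^2 = (9.2450 + sqrt(13.74945156))/2 = 6.47651265
s_min^2 = (9.2450 - sqrt(13.74945156))/2 = 2.76848735
kappa = s_max/s_min = sqrt(6.47651265/2.76848735) = 1.5295

1.5295


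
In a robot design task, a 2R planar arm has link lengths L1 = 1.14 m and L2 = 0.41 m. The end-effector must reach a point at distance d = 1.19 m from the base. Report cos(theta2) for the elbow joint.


cos(th2) = (d^2 - L1^2 - L2^2)/(2*L1*L2) = (1.19^2 - 1.14^2 - 0.41^2)/(2*1.14*0.41) = -0.0552

-0.0552


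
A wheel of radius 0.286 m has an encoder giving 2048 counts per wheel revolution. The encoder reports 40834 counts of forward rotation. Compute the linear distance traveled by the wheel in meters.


revs = 40834/2048 = 19.938477
d = revs * 2*pi*r = 19.938477 * 2*pi*0.286 = 35.8293

35.8293 m


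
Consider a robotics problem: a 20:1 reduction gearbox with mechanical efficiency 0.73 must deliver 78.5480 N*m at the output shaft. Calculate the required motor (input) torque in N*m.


tau_in = tau_out / (N * eta) = 78.5480 / (20 * 0.73) = 5.3800

5.3800 N*m


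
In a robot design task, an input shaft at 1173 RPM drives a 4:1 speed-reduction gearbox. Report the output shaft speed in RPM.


omega_out = omega_in / N = 1173 / 4 = 293.2500

293.2500 RPM


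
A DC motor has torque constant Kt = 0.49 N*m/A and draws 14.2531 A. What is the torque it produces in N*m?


tau = Kt * I = 0.49*14.2531 = 6.9840

6.9840 N*m


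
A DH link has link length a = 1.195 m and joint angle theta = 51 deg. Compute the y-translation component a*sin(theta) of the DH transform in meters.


a*sin(theta) = 1.195*sin(51 deg) = 0.9287

0.9287 m


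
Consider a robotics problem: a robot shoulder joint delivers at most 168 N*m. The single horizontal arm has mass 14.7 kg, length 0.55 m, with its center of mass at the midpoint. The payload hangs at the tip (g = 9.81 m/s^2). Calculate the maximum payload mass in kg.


tau_arm = m_arm*g*(L/2) = 14.7*9.81*0.55/2 = 39.6569 N*m
tau_payload = tau_max - tau_arm = 168 - 39.6569 = 128.3431
m_payload = tau_payload / (g*L) = 128.3431 / (9.81*0.55) = 23.7871

23.7871 kg


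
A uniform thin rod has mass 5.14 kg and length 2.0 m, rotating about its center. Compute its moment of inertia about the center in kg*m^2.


I = (1/12)*m*L^2 = (1/12)*5.14*2.0^2 = 1.7133

1.7133 kg*m^2


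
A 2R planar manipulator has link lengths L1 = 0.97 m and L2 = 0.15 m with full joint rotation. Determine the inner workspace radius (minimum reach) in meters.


r_min = |L1 - L2| = |0.97 - 0.15| = 0.8200

0.8200 m


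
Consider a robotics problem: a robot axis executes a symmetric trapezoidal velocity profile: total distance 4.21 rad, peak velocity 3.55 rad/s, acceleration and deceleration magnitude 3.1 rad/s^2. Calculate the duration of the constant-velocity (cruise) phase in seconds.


t_acc = v/a = 1.145161 s, d_acc = v^2/(2a) = 2.032661 rad each
d_cruise = 4.21 - 2*2.032661 = 0.144678 rad
t_cruise = d_cruise/v = 0.144678/3.55 = 0.0408

0.0408 s


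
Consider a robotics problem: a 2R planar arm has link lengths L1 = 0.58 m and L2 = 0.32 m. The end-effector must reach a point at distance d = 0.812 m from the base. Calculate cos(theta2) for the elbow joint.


cos(th2) = (d^2 - L1^2 - L2^2)/(2*L1*L2) = (0.812^2 - 0.58^2 - 0.32^2)/(2*0.58*0.32) = 0.5941

0.5941


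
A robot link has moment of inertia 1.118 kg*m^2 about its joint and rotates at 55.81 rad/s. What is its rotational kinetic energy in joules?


KE = (1/2)*I*omega^2 = 0.5*1.118*55.81^2 = 1741.1487

1741.1487 J


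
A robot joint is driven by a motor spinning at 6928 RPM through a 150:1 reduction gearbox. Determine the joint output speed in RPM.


omega_joint = omega_motor / N = 6928 / 150 = 46.1867

46.1867 RPM


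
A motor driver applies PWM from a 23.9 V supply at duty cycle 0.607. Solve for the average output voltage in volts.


V_avg = V_supply * D = 23.9*0.607 = 14.5073

14.5073 V


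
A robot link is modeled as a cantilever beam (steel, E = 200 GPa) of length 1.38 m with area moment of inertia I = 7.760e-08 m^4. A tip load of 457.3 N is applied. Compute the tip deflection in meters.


delta = F*L^3/(3*E*I) = 457.3*1.38^3/(3*2.000e+11*7.760e-08)
      = 1201.8173256/46560 = 0.0258

0.0258 m


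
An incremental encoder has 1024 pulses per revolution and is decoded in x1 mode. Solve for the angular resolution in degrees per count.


resolution = 360 / (PPR * 1) = 360 / 1024 = 0.3516

0.3516 degrees


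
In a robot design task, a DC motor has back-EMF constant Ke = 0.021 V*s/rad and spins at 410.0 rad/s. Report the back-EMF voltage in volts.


V_emf = Ke * omega = 0.021*410.0 = 8.6100

8.6100 V


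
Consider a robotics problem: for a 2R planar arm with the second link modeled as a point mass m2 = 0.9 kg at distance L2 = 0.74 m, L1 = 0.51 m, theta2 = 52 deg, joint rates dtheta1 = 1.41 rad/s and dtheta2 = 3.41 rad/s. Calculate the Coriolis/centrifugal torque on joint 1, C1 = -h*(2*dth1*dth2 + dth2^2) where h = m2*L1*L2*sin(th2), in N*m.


h = m2*L1*L2*sin(th2) = 0.9*0.51*0.74*sin(52 deg) = 0.267656
C1 = -h*(2*1.41*3.41 + 3.41^2) = -0.267656*21.2443 = -5.6862

-5.6862 N*m


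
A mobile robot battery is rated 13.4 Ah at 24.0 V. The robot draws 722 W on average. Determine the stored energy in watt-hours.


E = capacity * V = 13.4*24.0 = 321.6000

321.6000 Wh


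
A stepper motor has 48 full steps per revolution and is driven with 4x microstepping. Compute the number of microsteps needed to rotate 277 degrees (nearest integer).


step_size = 360/(48*4) = 360/192 = 1.875000 deg
n = 277/(360/192) = 277*192/360 = 147.7333 -> 148

148 steps


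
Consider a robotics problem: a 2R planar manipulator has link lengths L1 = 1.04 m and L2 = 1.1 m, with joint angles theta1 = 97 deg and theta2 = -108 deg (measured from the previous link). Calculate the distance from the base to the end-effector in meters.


x = L1*cos(th1) + L2*cos(th1+th2) = 0.953046
y = L1*sin(th1) + L2*sin(th1+th2) = 0.822358
d = sqrt(x^2 + y^2) = sqrt(0.908297 + 0.676273) = 1.2588

1.2588 m


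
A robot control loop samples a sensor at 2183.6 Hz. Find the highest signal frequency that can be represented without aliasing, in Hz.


f_max = f_s/2 = 2183.6/2 = 1091.8000

1091.8000 Hz


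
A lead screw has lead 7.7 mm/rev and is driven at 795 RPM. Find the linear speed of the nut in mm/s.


v = lead * (RPM/60) = 7.7*795/60 = 102.0250

102.0250 mm/s


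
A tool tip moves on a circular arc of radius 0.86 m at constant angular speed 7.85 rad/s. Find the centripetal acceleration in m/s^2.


a_c = omega^2 * r = 7.85^2 * 0.86 = 52.9953

52.9953 m/s^2


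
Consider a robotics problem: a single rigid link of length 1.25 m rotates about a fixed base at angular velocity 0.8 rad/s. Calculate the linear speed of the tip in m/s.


v = L*omega = 1.25 * 0.8 = 1.0000

1.0000 m/s


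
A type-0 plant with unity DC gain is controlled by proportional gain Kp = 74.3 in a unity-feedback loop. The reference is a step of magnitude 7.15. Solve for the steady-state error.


e_ss = R/(1 + Kp) = 7.15/(1 + 74.3) = 7.15/75.3000 = 0.0950

0.0950


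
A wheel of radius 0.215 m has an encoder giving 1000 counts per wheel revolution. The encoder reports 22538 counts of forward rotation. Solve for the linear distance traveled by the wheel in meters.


revs = 22538/1000 = 22.538000
d = revs * 2*pi*r = 22.538000 * 2*pi*0.215 = 30.4462

30.4462 m


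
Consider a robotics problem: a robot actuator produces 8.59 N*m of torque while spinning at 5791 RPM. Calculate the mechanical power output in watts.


omega = 5791 * 2*pi/60 = 606.432102 rad/s
P = tau * omega = 8.59 * 606.432102 = 5209.2518

5209.2518 W


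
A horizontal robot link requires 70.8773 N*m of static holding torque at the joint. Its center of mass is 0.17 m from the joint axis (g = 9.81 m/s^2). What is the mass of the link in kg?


m = tau / (g*L) = 70.8773 / (9.81 * 0.17) = 42.5000

42.5000 kg


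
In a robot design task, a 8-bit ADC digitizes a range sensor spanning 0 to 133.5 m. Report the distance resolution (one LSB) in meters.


res = range / 2^n = 133.5/2^8 = 133.5/256 = 0.5215

0.5215 m


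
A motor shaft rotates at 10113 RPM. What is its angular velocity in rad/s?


omega = 10113 * 2*pi/60 = 1059.0309

1059.0309 rad/s


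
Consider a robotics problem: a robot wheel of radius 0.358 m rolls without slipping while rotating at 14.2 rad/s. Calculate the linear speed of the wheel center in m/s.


v = omega * r = 14.2 * 0.358 = 5.0836

5.0836 m/s


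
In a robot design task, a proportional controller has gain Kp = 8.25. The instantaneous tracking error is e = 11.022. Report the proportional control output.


u_P = Kp * e = 8.25 * 11.022 = 90.9315

90.9315


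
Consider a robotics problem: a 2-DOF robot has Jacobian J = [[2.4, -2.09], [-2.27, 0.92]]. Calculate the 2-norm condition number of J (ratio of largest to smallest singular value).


JJ^T eigenvalues: trace(JJ^T) = 16.1274, det(JJ^T) = det(J)^2 = 6.43281769
s_max^2 = (16.1274 + sqrt(234.36176000))/2 = 15.71813923
s_min^2 = (16.1274 - sqrt(234.36176000))/2 = 0.40926077
kappa = s_max/s_min = sqrt(15.71813923/0.40926077) = 6.1973

6.1973


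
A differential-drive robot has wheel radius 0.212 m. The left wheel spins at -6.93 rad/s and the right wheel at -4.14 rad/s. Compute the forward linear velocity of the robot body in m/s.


v = r*(wR + wL)/2 = 0.212*(-4.14 + -6.93)/2 = -1.1734

-1.1734 m/s


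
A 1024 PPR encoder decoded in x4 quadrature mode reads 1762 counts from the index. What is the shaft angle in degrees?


angle = counts * 360 / (PPR*4) = 1762 * 360 / 4096 = 154.8633

154.8633 degrees


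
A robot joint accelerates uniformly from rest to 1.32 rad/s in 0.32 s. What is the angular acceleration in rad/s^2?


alpha = delta_omega / t = 1.32 / 0.32 = 4.1250

4.1250 rad/s^2


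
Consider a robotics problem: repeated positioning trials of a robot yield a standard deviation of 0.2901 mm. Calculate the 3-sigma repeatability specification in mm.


repeatability = 3*sigma = 3*0.2901 = 0.8703

0.8703 mm


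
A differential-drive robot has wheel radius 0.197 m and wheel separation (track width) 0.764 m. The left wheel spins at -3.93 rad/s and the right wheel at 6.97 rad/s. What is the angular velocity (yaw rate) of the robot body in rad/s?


omega = r*(wR - wL)/L = 0.197*(6.97 - (-3.93))/0.764 = 2.8106

2.8106 rad/s
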